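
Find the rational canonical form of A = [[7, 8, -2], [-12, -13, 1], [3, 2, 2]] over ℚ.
R = [[0, 0, -10], [1, 0, 3], [0, 1, -4]]

The invariant factors of A (the non-unit diagonal entries of the Smith normal form of xI - A over ℚ[x]) are (x + 5)(x^2 - x + 2), each dividing the next. The characteristic polynomial is their product, (x + 5)(x^2 - x + 2).

The rational canonical form is the block-diagonal matrix of companion matrices C(f_i):
R = [[0, 0, -10], [1, 0, 3], [0, 1, -4]].

Note the characteristic polynomial does not split into linear factors over ℚ, so A has no Jordan form over ℚ; the rational canonical form exists over any field.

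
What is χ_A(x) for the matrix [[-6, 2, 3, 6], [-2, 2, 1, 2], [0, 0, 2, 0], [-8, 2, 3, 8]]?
xI - A = [[x + 6, -2, -3, -6], [2, x - 2, -1, -2], [0, 0, x - 2, 0], [8, -2, -3, x - 8]].

Expanding det(xI - A) along the first row:
det(xI - A) = + (x + 6)·det([[x - 2, -1, -2], [0, x - 2, 0], [-2, -3, x - 8]]) - (-2)·det([[2, -1, -2], [0, x - 2, 0], [8, -3, x - 8]]) + (-3)·det([[2, x - 2, -2], [0, 0, 0], [8, -2, x - 8]]) - (-6)·det([[2, x - 2, -1], [0, 0, x - 2], [8, -2, -3]]).

Evaluating gives χ_A(x) = x^4 - 6x^3 + 12x^2 - 8x = x(x - 2)^3.

χ_A(x) = x(x - 2)^3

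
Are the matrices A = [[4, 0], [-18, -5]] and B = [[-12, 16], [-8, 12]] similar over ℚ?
trace(A) = -1 but trace(B) = 0. The trace is a similarity invariant, so A and B are not similar.

No.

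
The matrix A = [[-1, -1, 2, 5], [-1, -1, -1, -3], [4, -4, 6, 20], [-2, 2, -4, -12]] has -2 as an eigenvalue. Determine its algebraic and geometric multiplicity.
The characteristic polynomial is (x + 2)^4, so the factor x + 2 appears with exponent 4: the algebraic multiplicity is 4.

rank(A + 2I) = 2, so the eigenspace has dimension 4 - 2 = 2: the geometric multiplicity is 2.

Since 2 < 4, A is not diagonalizable.

algebraic multiplicity 4, geometric multiplicity 2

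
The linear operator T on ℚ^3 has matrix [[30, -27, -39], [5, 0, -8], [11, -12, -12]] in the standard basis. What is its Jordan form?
J = [[6, 1, 0], [0, 6, 1], [0, 0, 6]]

The characteristic polynomial is det(xI - A) = (x - 6)^3, so the eigenvalues are 6 (algebraic multiplicity 3).

For λ = 6: rank(A - 6I) = 2, rank((A - 6I)^2) = 1, rank((A - 6I)^3) = 0. The eigenspace has dimension 3 - 2 = 1, so there is 1 Jordan block; the rank sequence gives block sizes [3].

Assembling the blocks gives the Jordan form J above.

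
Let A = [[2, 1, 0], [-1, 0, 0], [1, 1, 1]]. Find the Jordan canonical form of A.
J = [[1, 1, 0], [0, 1, 0], [0, 0, 1]]

The characteristic polynomial is det(xI - A) = (x - 1)^3, so the eigenvalues are 1 (algebraic multiplicity 3).

For λ = 1: rank(A - I) = 1, rank((A - I)^2) = 0. The eigenspace has dimension 3 - 1 = 2, so there are 2 Jordan blocks; the rank sequence gives block sizes [2, 1].

Assembling the blocks gives the Jordan form J above.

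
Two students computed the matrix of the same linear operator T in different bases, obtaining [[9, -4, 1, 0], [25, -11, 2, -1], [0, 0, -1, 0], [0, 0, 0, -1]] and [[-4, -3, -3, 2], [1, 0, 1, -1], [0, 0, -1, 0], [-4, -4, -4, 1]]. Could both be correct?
Two matrices over a field are similar if and only if they have the same invariant factors.

Both A and B have characteristic polynomial (x + 1)^4 and minimal polynomial (x + 1)^3. Computing further, both have invariant factors x + 1, (x + 1)^3. Hence A and B are similar.

Yes.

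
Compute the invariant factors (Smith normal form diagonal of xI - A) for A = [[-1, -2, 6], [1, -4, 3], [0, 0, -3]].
x + 3, (x + 2)(x + 3)

The Jordan structure of A has elementary divisors (x + 3), (x + 3), (x + 2). Arranging the block sizes at each eigenvalue in decreasing order and taking row products gives the invariant factors.

Invariant factors (smallest first, each dividing the next): x + 3, (x + 2)(x + 3).

Check: the last factor (x + 2)(x + 3) is the minimal polynomial, and the product (x + 2)(x + 3)^2 is the characteristic polynomial.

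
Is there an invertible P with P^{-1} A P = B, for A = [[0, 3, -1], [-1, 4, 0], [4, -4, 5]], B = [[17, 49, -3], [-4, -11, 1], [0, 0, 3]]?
Yes.

Two matrices over a field are similar if and only if they have the same invariant factors.

Both A and B have characteristic polynomial (x - 3)^3 and minimal polynomial (x - 3)^3. Computing further, both have invariant factors (x - 3)^3. Hence A and B are similar.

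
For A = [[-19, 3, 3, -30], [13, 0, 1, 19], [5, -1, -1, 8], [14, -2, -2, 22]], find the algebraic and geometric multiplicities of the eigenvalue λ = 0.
The characteristic polynomial is x^3(x - 2), so the factor x appears with exponent 3: the algebraic multiplicity is 3.

rank(A) = 3, so the eigenspace has dimension 4 - 3 = 1: the geometric multiplicity is 1.

Since 1 < 3, A is not diagonalizable.

algebraic multiplicity 3, geometric multiplicity 1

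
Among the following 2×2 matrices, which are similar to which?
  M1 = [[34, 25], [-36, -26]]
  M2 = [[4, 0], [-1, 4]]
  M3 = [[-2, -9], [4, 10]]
1 class: {M1, M2, M3}

Characteristic polynomials: χ_{M1} = (x - 4)^2, χ_{M2} = (x - 4)^2, χ_{M3} = (x - 4)^2.

{M1, M2, M3}: invariant factors (x - 4)^2.

Matrices are similar if and only if their invariant-factor lists agree; the partition into similarity classes is {M1, M2, M3}.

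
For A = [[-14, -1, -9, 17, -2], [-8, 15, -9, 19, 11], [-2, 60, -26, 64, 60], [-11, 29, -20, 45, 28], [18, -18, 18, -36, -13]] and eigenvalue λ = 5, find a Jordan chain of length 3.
We seek v_1 ∈ ker((A - 5I)^3) \ ker((A - 5I)^2), then set v_{i+1} = (A - 5I) v_i.

One such chain is v_1 = [[0, 1, 2, 1, -1]]^T, v_2 = [[0, 0, 2, 1, 0]]^T, v_3 = [[-1, 1, 2, 0, 0]]^T. Check: (A - 5I) v_3 = [[0, 0, 0, 0, 0]]^T = 0.

v_1 = [[0, 1, 2, 1, -1]]^T, v_2 = [[0, 0, 2, 1, 0]]^T, v_3 = [[-1, 1, 2, 0, 0]]^T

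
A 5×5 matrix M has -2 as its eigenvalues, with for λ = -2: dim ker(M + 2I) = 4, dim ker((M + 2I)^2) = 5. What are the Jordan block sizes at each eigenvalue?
Jordan blocks: (-2, 2), (-2, 1), (-2, 1), (-2, 1)

λ = -2: successive nullity increments [4, 1] count blocks of size ≥ k; block sizes are [2, 1, 1, 1].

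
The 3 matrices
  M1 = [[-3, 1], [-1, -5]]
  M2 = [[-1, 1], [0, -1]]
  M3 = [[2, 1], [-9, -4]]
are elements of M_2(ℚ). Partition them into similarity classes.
Characteristic polynomials: χ_{M1} = (x + 4)^2, χ_{M2} = (x + 1)^2, χ_{M3} = (x + 1)^2.

{M1}: invariant factors (x + 4)^2.

{M2, M3}: invariant factors (x + 1)^2.

Matrices are similar if and only if their invariant-factor lists agree; the partition into similarity classes is {M1}, {M2, M3}.

2 classes: {M1}, {M2, M3}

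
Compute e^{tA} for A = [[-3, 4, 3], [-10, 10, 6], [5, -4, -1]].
A has Jordan form J = [[2, 1, 0], [0, 2, 0], [0, 0, 2]] with A = PJP^{-1}, so e^{tA} = P e^{tJ} P^{-1}.

For a Jordan block J_k(λ), e^{tJ_k(λ)} = e^{λt} · (I + tN + t^2 N^2/2! + ... + t^{k-1} N^{k-1}/(k-1)!) where N is the nilpotent superdiagonal part.

Assembling the blocks and conjugating back gives the entries of e^{tA} as shown above.

e^{tA} = [[(1 - 5*t)*e^{2*t}, 4*t*e^{2*t}, 3*t*e^{2*t}], [-10*t*e^{2*t}, (8*t + 1)*e^{2*t}, 6*t*e^{2*t}], [5*t*e^{2*t}, -4*t*e^{2*t}, (1 - 3*t)*e^{2*t}]]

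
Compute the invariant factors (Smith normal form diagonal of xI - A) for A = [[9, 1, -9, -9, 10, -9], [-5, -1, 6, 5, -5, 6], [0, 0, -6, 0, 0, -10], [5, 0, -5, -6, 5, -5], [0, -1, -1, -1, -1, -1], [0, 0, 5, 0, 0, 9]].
(x - 4)(x + 1), (x - 4)(x + 1)^3

The Jordan structure of A has elementary divisors (x + 1)^3, (x + 1), (x - 4), (x - 4). Arranging the block sizes at each eigenvalue in decreasing order and taking row products gives the invariant factors.

Invariant factors (smallest first, each dividing the next): (x - 4)(x + 1), (x - 4)(x + 1)^3.

Check: the last factor (x - 4)(x + 1)^3 is the minimal polynomial, and the product (x - 4)^2(x + 1)^4 is the characteristic polynomial.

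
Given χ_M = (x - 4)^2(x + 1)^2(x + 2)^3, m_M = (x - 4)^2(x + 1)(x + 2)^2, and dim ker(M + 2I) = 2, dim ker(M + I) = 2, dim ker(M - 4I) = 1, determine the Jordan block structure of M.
Jordan blocks: (-2, 2), (-2, 1), (-1, 1), (-1, 1), (4, 2)

λ = -2: algebraic multiplicity 3 (exponent in χ_M), largest block size 2 (exponent in m_M), 2 blocks (geometric multiplicity). These force block sizes [2, 1].
λ = -1: algebraic multiplicity 2 (exponent in χ_M), largest block size 1 (exponent in m_M), 2 blocks (geometric multiplicity). These force block sizes [1, 1].
λ = 4: algebraic multiplicity 2 (exponent in χ_M), largest block size 2 (exponent in m_M), 1 block (geometric multiplicity). This forces block sizes [2].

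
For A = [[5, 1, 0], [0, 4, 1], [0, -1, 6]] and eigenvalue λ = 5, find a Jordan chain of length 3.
We seek v_1 ∈ ker((A - 5I)^3) \ ker((A - 5I)^2), then set v_{i+1} = (A - 5I) v_i.

One such chain is v_1 = [[0, 0, 1]]^T, v_2 = [[0, 1, 1]]^T, v_3 = [[1, 0, 0]]^T. Check: (A - 5I) v_3 = [[0, 0, 0]]^T = 0.

v_1 = [[0, 0, 1]]^T, v_2 = [[0, 1, 1]]^T, v_3 = [[1, 0, 0]]^T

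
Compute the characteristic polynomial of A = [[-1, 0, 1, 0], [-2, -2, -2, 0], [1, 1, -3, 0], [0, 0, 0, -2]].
χ_A(x) = (x + 2)^4

xI - A = [[x + 1, 0, -1, 0], [2, x + 2, 2, 0], [-1, -1, x + 3, 0], [0, 0, 0, x + 2]].

Expanding det(xI - A) along the first row:
det(xI - A) = + (x + 1)·det([[x + 2, 2, 0], [-1, x + 3, 0], [0, 0, x + 2]]) - (0)·det([[2, 2, 0], [-1, x + 3, 0], [0, 0, x + 2]]) + (-1)·det([[2, x + 2, 0], [-1, -1, 0], [0, 0, x + 2]]) - (0)·det([[2, x + 2, 2], [-1, -1, x + 3], [0, 0, 0]]).

Evaluating gives χ_A(x) = x^4 + 8x^3 + 24x^2 + 32x + 16 = (x + 2)^4.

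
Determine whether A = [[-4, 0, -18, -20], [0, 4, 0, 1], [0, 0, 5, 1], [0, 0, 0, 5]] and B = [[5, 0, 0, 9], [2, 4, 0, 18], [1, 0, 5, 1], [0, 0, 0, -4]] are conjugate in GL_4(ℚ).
Yes.

Two matrices over a field are similar if and only if they have the same invariant factors.

Both A and B have characteristic polynomial (x - 5)^2(x - 4)(x + 4) and minimal polynomial (x - 5)^2(x - 4)(x + 4). Computing further, both have invariant factors (x - 5)^2(x - 4)(x + 4). Hence A and B are similar.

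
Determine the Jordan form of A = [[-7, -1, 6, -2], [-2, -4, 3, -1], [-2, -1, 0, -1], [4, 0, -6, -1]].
The characteristic polynomial is det(xI - A) = (x + 3)^4, so the eigenvalues are -3 (algebraic multiplicity 4).

For λ = -3: rank(A + 3I) = 2, rank((A + 3I)^2) = 1, rank((A + 3I)^3) = 0. The eigenspace has dimension 4 - 2 = 2, so there are 2 Jordan blocks; the rank sequence gives block sizes [3, 1].

Assembling the blocks gives the Jordan form J above.

J = [[-3, 1, 0, 0], [0, -3, 1, 0], [0, 0, -3, 0], [0, 0, 0, -3]]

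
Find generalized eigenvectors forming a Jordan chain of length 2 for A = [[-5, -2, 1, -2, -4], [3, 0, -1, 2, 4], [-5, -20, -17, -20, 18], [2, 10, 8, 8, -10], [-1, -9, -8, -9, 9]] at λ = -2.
We seek v_1 ∈ ker((A + 2I)^2) \ ker(A + 2I), then set v_{i+1} = (A + 2I) v_i.

One such chain is v_1 = [[-1, 1, 4, -2, 2]]^T, v_2 = [[1, -1, 1, 0, 0]]^T. Check: (A + 2I) v_2 = [[0, 0, 0, 0, 0]]^T = 0.

v_1 = [[-1, 1, 4, -2, 2]]^T, v_2 = [[1, -1, 1, 0, 0]]^T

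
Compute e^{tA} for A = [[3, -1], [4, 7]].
A has Jordan form J = [[5, 1], [0, 5]] with A = PJP^{-1}, so e^{tA} = P e^{tJ} P^{-1}.

For a Jordan block J_k(λ), e^{tJ_k(λ)} = e^{λt} · (I + tN + t^2 N^2/2! + ... + t^{k-1} N^{k-1}/(k-1)!) where N is the nilpotent superdiagonal part.

Assembling the blocks and conjugating back gives the entries of e^{tA} as shown above.

e^{tA} = [[(1 - 2*t)*e^{5*t}, -t*e^{5*t}], [4*t*e^{5*t}, (2*t + 1)*e^{5*t}]]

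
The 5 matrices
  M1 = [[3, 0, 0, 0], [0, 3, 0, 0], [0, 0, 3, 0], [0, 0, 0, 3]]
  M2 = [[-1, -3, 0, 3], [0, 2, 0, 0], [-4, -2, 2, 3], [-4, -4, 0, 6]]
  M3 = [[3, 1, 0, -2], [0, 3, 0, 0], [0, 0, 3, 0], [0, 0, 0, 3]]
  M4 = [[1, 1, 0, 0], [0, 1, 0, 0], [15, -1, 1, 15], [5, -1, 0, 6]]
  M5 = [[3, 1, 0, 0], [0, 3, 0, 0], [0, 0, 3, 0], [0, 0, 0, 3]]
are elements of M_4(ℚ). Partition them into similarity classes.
Characteristic polynomials: χ_{M1} = (x - 3)^4, χ_{M2} = (x - 3)(x - 2)^3, χ_{M3} = (x - 3)^4, χ_{M4} = (x - 6)(x - 1)^3, χ_{M5} = (x - 3)^4.

{M1}: invariant factors x - 3, x - 3, x - 3, x - 3.

{M2}: invariant factors x - 2, (x - 3)(x - 2)^2.

{M3, M5}: invariant factors x - 3, x - 3, (x - 3)^2.

{M4}: invariant factors x - 1, (x - 6)(x - 1)^2.

Matrices are similar if and only if their invariant-factor lists agree; the partition into similarity classes is {M1}, {M2}, {M3, M5}, {M4}.

4 classes: {M1}, {M2}, {M3, M5}, {M4}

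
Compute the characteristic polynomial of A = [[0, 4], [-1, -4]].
χ_A(x) = (x + 2)^2

xI - A = [[x, -4], [1, x + 4]].

Expanding det(xI - A) along the first row:
det(xI - A) = + (x)·det([[x + 4]]) - (-4)·det([[1]]).

Evaluating gives χ_A(x) = x^2 + 4x + 4 = (x + 2)^2.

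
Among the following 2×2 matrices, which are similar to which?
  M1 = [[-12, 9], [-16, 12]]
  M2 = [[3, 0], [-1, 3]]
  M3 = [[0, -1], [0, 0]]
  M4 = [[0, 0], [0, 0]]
Characteristic polynomials: χ_{M1} = x^2, χ_{M2} = (x - 3)^2, χ_{M3} = x^2, χ_{M4} = x^2.

{M1, M3}: invariant factors x^2.

{M2}: invariant factors (x - 3)^2.

{M4}: invariant factors x, x.

Matrices are similar if and only if their invariant-factor lists agree; the partition into similarity classes is {M1, M3}, {M2}, {M4}.

3 classes: {M1, M3}, {M2}, {M4}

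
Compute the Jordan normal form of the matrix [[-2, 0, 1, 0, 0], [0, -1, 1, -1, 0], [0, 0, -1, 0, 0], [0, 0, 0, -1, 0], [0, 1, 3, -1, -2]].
The characteristic polynomial is det(xI - A) = (x + 1)^3(x + 2)^2, so the eigenvalues are -2 (algebraic multiplicity 2), -1 (algebraic multiplicity 3).

For λ = -2: rank(A + 2I) = 3. The eigenspace has dimension 5 - 3 = 2, so there are 2 Jordan blocks; the rank sequence gives block sizes [1, 1].

For λ = -1: rank(A + I) = 3, rank((A + I)^2) = 2. The eigenspace has dimension 5 - 3 = 2, so there are 2 Jordan blocks; the rank sequence gives block sizes [2, 1].

Assembling the blocks gives the Jordan form J above.

J = [[-2, 0, 0, 0, 0], [0, -2, 0, 0, 0], [0, 0, -1, 1, 0], [0, 0, 0, -1, 0], [0, 0, 0, 0, -1]]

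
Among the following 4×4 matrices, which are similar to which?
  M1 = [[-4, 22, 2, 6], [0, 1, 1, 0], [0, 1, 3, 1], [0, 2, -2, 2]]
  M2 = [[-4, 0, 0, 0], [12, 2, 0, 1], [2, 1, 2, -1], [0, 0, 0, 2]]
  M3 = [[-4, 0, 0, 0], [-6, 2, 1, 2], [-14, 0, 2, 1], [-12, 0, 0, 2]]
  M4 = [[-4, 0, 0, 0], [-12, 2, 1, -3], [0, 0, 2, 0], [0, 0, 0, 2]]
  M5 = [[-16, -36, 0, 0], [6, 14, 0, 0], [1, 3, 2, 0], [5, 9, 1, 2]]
2 classes: {M1, M2, M3, M5}, {M4}

Characteristic polynomials: χ_{M1} = (x - 2)^3(x + 4), χ_{M2} = (x - 2)^3(x + 4), χ_{M3} = (x - 2)^3(x + 4), χ_{M4} = (x - 2)^3(x + 4), χ_{M5} = (x - 2)^3(x + 4).

{M1, M2, M3, M5}: invariant factors (x - 2)^3(x + 4).

{M4}: invariant factors x - 2, (x - 2)^2(x + 4).

Matrices are similar if and only if their invariant-factor lists agree; the partition into similarity classes is {M1, M2, M3, M5}, {M4}.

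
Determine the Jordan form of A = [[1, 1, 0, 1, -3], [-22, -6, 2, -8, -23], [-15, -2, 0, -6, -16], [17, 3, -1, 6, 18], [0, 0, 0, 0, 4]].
J = [[-1, 1, 0, 0, 0], [0, -1, 1, 0, 0], [0, 0, -1, 0, 0], [0, 0, 0, 4, 1], [0, 0, 0, 0, 4]]

The characteristic polynomial is det(xI - A) = (x - 4)^2(x + 1)^3, so the eigenvalues are -1 (algebraic multiplicity 3), 4 (algebraic multiplicity 2).

For λ = -1: rank(A + I) = 4, rank((A + I)^2) = 3, rank((A + I)^3) = 2. The eigenspace has dimension 5 - 4 = 1, so there is 1 Jordan block; the rank sequence gives block sizes [3].

For λ = 4: rank(A - 4I) = 4, rank((A - 4I)^2) = 3. The eigenspace has dimension 5 - 4 = 1, so there is 1 Jordan block; the rank sequence gives block sizes [2].

Assembling the blocks gives the Jordan form J above.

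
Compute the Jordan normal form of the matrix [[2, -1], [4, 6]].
The characteristic polynomial is det(xI - A) = (x - 4)^2, so the eigenvalues are 4 (algebraic multiplicity 2).

For λ = 4: rank(A - 4I) = 1, rank((A - 4I)^2) = 0. The eigenspace has dimension 2 - 1 = 1, so there is 1 Jordan block; the rank sequence gives block sizes [2].

Assembling the blocks gives the Jordan form J above.

J = [[4, 1], [0, 4]]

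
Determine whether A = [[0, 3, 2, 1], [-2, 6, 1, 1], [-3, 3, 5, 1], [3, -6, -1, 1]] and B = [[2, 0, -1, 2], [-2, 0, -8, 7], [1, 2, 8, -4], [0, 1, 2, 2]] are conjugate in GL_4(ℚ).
Two matrices over a field are similar if and only if they have the same invariant factors.

Both A and B have characteristic polynomial (x - 3)^4 and minimal polynomial (x - 3)^2. Computing further, both have invariant factors (x - 3)^2, (x - 3)^2. Hence A and B are similar.

Yes.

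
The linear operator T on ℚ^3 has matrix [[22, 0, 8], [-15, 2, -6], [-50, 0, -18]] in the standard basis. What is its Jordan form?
The characteristic polynomial is det(xI - A) = (x - 2)^3, so the eigenvalues are 2 (algebraic multiplicity 3).

For λ = 2: rank(A - 2I) = 1, rank((A - 2I)^2) = 0. The eigenspace has dimension 3 - 1 = 2, so there are 2 Jordan blocks; the rank sequence gives block sizes [2, 1].

Assembling the blocks gives the Jordan form J above.

J = [[2, 1, 0], [0, 2, 0], [0, 0, 2]]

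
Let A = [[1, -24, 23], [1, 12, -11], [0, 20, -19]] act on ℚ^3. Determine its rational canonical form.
R = [[0, 0, -4], [1, 0, -9], [0, 1, -6]]

The invariant factors of A (the non-unit diagonal entries of the Smith normal form of xI - A over ℚ[x]) are (x + 1)^2(x + 4), each dividing the next. The characteristic polynomial is their product, (x + 1)^2(x + 4).

The rational canonical form is the block-diagonal matrix of companion matrices C(f_i):
R = [[0, 0, -4], [1, 0, -9], [0, 1, -6]].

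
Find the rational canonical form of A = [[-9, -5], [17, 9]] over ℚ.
R = [[0, -4], [1, 0]]

The invariant factors of A (the non-unit diagonal entries of the Smith normal form of xI - A over ℚ[x]) are x^2 + 4, each dividing the next. The characteristic polynomial is their product, x^2 + 4.

The rational canonical form is the block-diagonal matrix of companion matrices C(f_i):
R = [[0, -4], [1, 0]].

Note the characteristic polynomial does not split into linear factors over ℚ, so A has no Jordan form over ℚ; the rational canonical form exists over any field.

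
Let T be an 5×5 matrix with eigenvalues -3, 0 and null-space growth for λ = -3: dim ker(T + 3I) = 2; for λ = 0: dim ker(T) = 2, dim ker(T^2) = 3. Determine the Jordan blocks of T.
Jordan blocks: (-3, 1), (-3, 1), (0, 2), (0, 1)

λ = -3: successive nullity increments [2] count blocks of size ≥ k; block sizes are [1, 1].
λ = 0: successive nullity increments [2, 1] count blocks of size ≥ k; block sizes are [2, 1].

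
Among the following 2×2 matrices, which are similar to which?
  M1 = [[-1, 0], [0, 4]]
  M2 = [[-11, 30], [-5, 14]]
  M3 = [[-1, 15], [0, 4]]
1 class: {M1, M2, M3}

Characteristic polynomials: χ_{M1} = (x - 4)(x + 1), χ_{M2} = (x - 4)(x + 1), χ_{M3} = (x - 4)(x + 1).

{M1, M2, M3}: invariant factors (x - 4)(x + 1).

Matrices are similar if and only if their invariant-factor lists agree; the partition into similarity classes is {M1, M2, M3}.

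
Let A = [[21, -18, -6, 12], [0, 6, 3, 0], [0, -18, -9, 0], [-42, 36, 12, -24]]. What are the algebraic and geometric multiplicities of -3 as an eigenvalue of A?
algebraic multiplicity 2, geometric multiplicity 2

The characteristic polynomial is x^2(x + 3)^2, so the factor x + 3 appears with exponent 2: the algebraic multiplicity is 2.

rank(A + 3I) = 2, so the eigenspace has dimension 4 - 2 = 2: the geometric multiplicity is 2.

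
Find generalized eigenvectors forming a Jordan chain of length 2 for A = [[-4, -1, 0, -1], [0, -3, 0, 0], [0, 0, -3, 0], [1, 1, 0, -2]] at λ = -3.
We seek v_1 ∈ ker((A + 3I)^2) \ ker(A + 3I), then set v_{i+1} = (A + 3I) v_i.

One such chain is v_1 = [[0, 0, 0, 1]]^T, v_2 = [[-1, 0, 0, 1]]^T. Check: (A + 3I) v_2 = [[0, 0, 0, 0]]^T = 0.

v_1 = [[0, 0, 0, 1]]^T, v_2 = [[-1, 0, 0, 1]]^T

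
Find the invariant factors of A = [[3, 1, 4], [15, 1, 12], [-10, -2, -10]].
The Jordan structure of A has elementary divisors (x + 2)^2, (x + 2). Arranging the block sizes at each eigenvalue in decreasing order and taking row products gives the invariant factors.

Invariant factors (smallest first, each dividing the next): x + 2, (x + 2)^2.

Check: the last factor (x + 2)^2 is the minimal polynomial, and the product (x + 2)^3 is the characteristic polynomial.

x + 2, (x + 2)^2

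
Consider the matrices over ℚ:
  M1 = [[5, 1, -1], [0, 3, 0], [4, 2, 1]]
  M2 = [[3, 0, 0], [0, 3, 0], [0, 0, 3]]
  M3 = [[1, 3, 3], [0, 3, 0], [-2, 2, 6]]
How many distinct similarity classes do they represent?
3 classes: {M1}, {M2}, {M3}

Characteristic polynomials: χ_{M1} = (x - 3)^3, χ_{M2} = (x - 3)^3, χ_{M3} = (x - 4)(x - 3)^2.

{M1}: invariant factors x - 3, (x - 3)^2.

{M2}: invariant factors x - 3, x - 3, x - 3.

{M3}: invariant factors (x - 4)(x - 3)^2.

Matrices are similar if and only if their invariant-factor lists agree; the partition into similarity classes is {M1}, {M2}, {M3}.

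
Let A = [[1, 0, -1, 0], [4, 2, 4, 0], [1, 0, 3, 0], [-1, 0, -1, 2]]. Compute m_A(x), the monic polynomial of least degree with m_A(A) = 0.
The characteristic polynomial factors as (x - 2)^4. The minimal polynomial is ∏(x - λ)^{k_λ} where k_λ is the size of the largest Jordan block at λ.

For λ = 2: rank(A - 2I) = 1, and the largest Jordan block has size 2 (the smallest k with rank((A - 2I)^k) = rank((A - 2I)^(k+1))).

So m_A(x) = (x - 2)^2.

m_A(x) = (x - 2)^2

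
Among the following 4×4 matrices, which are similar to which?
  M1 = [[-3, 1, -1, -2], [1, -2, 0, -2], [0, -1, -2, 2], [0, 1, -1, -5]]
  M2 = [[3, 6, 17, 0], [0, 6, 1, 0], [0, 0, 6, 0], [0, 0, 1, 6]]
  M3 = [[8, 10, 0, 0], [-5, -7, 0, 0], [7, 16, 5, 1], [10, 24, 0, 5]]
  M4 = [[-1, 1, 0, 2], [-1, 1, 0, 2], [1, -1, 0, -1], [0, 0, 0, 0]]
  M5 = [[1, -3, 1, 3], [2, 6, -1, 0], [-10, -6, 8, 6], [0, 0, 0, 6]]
Characteristic polynomials: χ_{M1} = (x + 3)^4, χ_{M2} = (x - 6)^3(x - 3), χ_{M3} = (x - 5)^2(x - 3)(x + 2), χ_{M4} = x^4, χ_{M5} = (x - 6)^3(x - 3).

{M1}: invariant factors x + 3, (x + 3)^3.

{M2, M5}: invariant factors x - 6, (x - 6)^2(x - 3).

{M3}: invariant factors (x - 5)^2(x - 3)(x + 2).

{M4}: invariant factors x^2, x^2.

Matrices are similar if and only if their invariant-factor lists agree; the partition into similarity classes is {M1}, {M2, M5}, {M3}, {M4}.

4 classes: {M1}, {M2, M5}, {M3}, {M4}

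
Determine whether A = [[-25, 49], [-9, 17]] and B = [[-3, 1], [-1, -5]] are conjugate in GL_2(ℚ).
Yes.

Two matrices over a field are similar if and only if they have the same invariant factors.

Both A and B have characteristic polynomial (x + 4)^2 and minimal polynomial (x + 4)^2. Computing further, both have invariant factors (x + 4)^2. Hence A and B are similar.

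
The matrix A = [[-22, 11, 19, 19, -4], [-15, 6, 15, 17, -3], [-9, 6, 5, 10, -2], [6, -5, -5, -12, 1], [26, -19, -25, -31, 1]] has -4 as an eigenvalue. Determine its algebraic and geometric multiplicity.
algebraic multiplicity 1, geometric multiplicity 1

The characteristic polynomial is (x + 3)(x + 4)(x + 5)^3, so the factor x + 4 appears with exponent 1: the algebraic multiplicity is 1.

rank(A + 4I) = 4, so the eigenspace has dimension 5 - 4 = 1: the geometric multiplicity is 1.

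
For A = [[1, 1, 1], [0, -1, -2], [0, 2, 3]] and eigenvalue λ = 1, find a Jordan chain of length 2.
We seek v_1 ∈ ker((A - I)^2) \ ker(A - I), then set v_{i+1} = (A - I) v_i.

One such chain is v_1 = [[-1, 3, -2]]^T, v_2 = [[1, -2, 2]]^T. Check: (A - I) v_2 = [[0, 0, 0]]^T = 0.

v_1 = [[-1, 3, -2]]^T, v_2 = [[1, -2, 2]]^T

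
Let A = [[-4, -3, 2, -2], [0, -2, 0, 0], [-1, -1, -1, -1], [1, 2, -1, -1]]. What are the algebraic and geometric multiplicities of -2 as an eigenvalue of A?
algebraic multiplicity 4, geometric multiplicity 2

The characteristic polynomial is (x + 2)^4, so the factor x + 2 appears with exponent 4: the algebraic multiplicity is 4.

rank(A + 2I) = 2, so the eigenspace has dimension 4 - 2 = 2: the geometric multiplicity is 2.

Since 2 < 4, A is not diagonalizable.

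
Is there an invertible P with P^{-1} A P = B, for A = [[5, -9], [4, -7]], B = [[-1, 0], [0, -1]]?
Both have characteristic polynomial (x + 1)^2, but the minimal polynomial of A is (x + 1)^2 while the minimal polynomial of B is x + 1. The minimal polynomial is a similarity invariant, so A and B are not similar.

No.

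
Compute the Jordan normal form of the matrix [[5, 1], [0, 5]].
The characteristic polynomial is det(xI - A) = (x - 5)^2, so the eigenvalues are 5 (algebraic multiplicity 2).

For λ = 5: rank(A - 5I) = 1, rank((A - 5I)^2) = 0. The eigenspace has dimension 2 - 1 = 1, so there is 1 Jordan block; the rank sequence gives block sizes [2].

Assembling the blocks gives the Jordan form J above.

J = [[5, 1], [0, 5]]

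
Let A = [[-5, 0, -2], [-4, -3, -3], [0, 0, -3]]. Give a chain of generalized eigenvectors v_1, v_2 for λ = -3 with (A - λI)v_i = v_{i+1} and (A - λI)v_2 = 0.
v_1 = [[-1, 0, 1]]^T, v_2 = [[0, 1, 0]]^T

We seek v_1 ∈ ker((A + 3I)^2) \ ker(A + 3I), then set v_{i+1} = (A + 3I) v_i.

One such chain is v_1 = [[-1, 0, 1]]^T, v_2 = [[0, 1, 0]]^T. Check: (A + 3I) v_2 = [[0, 0, 0]]^T = 0.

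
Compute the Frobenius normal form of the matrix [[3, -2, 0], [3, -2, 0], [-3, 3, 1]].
The invariant factors of A (the non-unit diagonal entries of the Smith normal form of xI - A over ℚ[x]) are x - 1, x(x - 1), each dividing the next. The characteristic polynomial is their product, x(x - 1)^2.

The rational canonical form is the block-diagonal matrix of companion matrices C(f_i):
R = [[1, 0, 0], [0, 0, 0], [0, 1, 1]].

R = [[1, 0, 0], [0, 0, 0], [0, 1, 1]]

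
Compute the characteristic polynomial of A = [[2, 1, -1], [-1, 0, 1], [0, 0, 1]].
xI - A = [[x - 2, -1, 1], [1, x, -1], [0, 0, x - 1]].

Expanding det(xI - A) along the first row:
det(xI - A) = + (x - 2)·det([[x, -1], [0, x - 1]]) - (-1)·det([[1, -1], [0, x - 1]]) + (1)·det([[1, x], [0, 0]]).

Evaluating gives χ_A(x) = x^3 - 3x^2 + 3x - 1 = (x - 1)^3.

χ_A(x) = (x - 1)^3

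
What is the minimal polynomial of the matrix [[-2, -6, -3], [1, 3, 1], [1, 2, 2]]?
The characteristic polynomial factors as (x - 1)^3. The minimal polynomial is ∏(x - λ)^{k_λ} where k_λ is the size of the largest Jordan block at λ.

For λ = 1: rank(A - I) = 1, and the largest Jordan block has size 2 (the smallest k with rank((A - I)^k) = rank((A - I)^(k+1))).

So m_A(x) = (x - 1)^2.

m_A(x) = (x - 1)^2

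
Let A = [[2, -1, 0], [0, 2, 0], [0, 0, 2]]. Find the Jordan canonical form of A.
The characteristic polynomial is det(xI - A) = (x - 2)^3, so the eigenvalues are 2 (algebraic multiplicity 3).

For λ = 2: rank(A - 2I) = 1, rank((A - 2I)^2) = 0. The eigenspace has dimension 3 - 1 = 2, so there are 2 Jordan blocks; the rank sequence gives block sizes [2, 1].

Assembling the blocks gives the Jordan form J above.

J = [[2, 1, 0], [0, 2, 0], [0, 0, 2]]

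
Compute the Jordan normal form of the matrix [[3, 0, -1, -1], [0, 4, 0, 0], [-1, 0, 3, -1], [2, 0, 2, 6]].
The characteristic polynomial is det(xI - A) = (x - 4)^4, so the eigenvalues are 4 (algebraic multiplicity 4).

For λ = 4: rank(A - 4I) = 1, rank((A - 4I)^2) = 0. The eigenspace has dimension 4 - 1 = 3, so there are 3 Jordan blocks; the rank sequence gives block sizes [2, 1, 1].

Assembling the blocks gives the Jordan form J above.

J = [[4, 1, 0, 0], [0, 4, 0, 0], [0, 0, 4, 0], [0, 0, 0, 4]]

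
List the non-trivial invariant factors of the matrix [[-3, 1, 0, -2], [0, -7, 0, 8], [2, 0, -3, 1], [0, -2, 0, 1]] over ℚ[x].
(x + 3)^2, (x + 3)^2

The Jordan structure of A has elementary divisors (x + 3)^2, (x + 3)^2. Arranging the block sizes at each eigenvalue in decreasing order and taking row products gives the invariant factors.

Invariant factors (smallest first, each dividing the next): (x + 3)^2, (x + 3)^2.

Check: the last factor (x + 3)^2 is the minimal polynomial, and the product (x + 3)^4 is the characteristic polynomial.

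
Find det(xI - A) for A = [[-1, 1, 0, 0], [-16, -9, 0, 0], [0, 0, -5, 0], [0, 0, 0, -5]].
xI - A = [[x + 1, -1, 0, 0], [16, x + 9, 0, 0], [0, 0, x + 5, 0], [0, 0, 0, x + 5]].

Expanding det(xI - A) along the first row:
det(xI - A) = + (x + 1)·det([[x + 9, 0, 0], [0, x + 5, 0], [0, 0, x + 5]]) - (-1)·det([[16, 0, 0], [0, x + 5, 0], [0, 0, x + 5]]) + (0)·det([[16, x + 9, 0], [0, 0, 0], [0, 0, x + 5]]) - (0)·det([[16, x + 9, 0], [0, 0, x + 5], [0, 0, 0]]).

Evaluating gives χ_A(x) = x^4 + 20x^3 + 150x^2 + 500x + 625 = (x + 5)^4.

χ_A(x) = (x + 5)^4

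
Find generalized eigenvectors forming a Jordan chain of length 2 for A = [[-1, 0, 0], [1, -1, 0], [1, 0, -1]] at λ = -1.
We seek v_1 ∈ ker((A + I)^2) \ ker(A + I), then set v_{i+1} = (A + I) v_i.

One such chain is v_1 = [[1, -1, 1]]^T, v_2 = [[0, 1, 1]]^T. Check: (A + I) v_2 = [[0, 0, 0]]^T = 0.

v_1 = [[1, -1, 1]]^T, v_2 = [[0, 1, 1]]^T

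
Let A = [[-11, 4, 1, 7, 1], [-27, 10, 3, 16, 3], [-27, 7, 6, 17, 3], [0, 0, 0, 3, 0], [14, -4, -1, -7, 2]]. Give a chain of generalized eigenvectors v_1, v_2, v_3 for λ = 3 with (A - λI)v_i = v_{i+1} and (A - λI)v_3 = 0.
We seek v_1 ∈ ker((A - 3I)^3) \ ker((A - 3I)^2), then set v_{i+1} = (A - 3I) v_i.

One such chain is v_1 = [[0, -1, -3, 1, 0]]^T, v_2 = [[0, 0, 1, 0, 0]]^T, v_3 = [[1, 3, 3, 0, -1]]^T. Check: (A - 3I) v_3 = [[0, 0, 0, 0, 0]]^T = 0.

v_1 = [[0, -1, -3, 1, 0]]^T, v_2 = [[0, 0, 1, 0, 0]]^T, v_3 = [[1, 3, 3, 0, -1]]^T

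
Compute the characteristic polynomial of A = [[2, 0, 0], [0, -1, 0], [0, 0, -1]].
xI - A = [[x - 2, 0, 0], [0, x + 1, 0], [0, 0, x + 1]].

Expanding det(xI - A) along the first row:
det(xI - A) = + (x - 2)·det([[x + 1, 0], [0, x + 1]]) - (0)·det([[0, 0], [0, x + 1]]) + (0)·det([[0, x + 1], [0, 0]]).

Evaluating gives χ_A(x) = x^3 - 3x - 2 = (x - 2)(x + 1)^2.

χ_A(x) = (x - 2)(x + 1)^2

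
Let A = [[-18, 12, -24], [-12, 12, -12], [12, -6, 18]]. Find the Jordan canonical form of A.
J = [[0, 0, 0], [0, 6, 0], [0, 0, 6]]

The characteristic polynomial is det(xI - A) = x(x - 6)^2, so the eigenvalues are 0 (algebraic multiplicity 1), 6 (algebraic multiplicity 2).

For λ = 0: algebraic multiplicity 1 gives one 1×1 block.

For λ = 6: rank(A - 6I) = 1. The eigenspace has dimension 3 - 1 = 2, so there are 2 Jordan blocks; the rank sequence gives block sizes [1, 1].

Assembling the blocks gives the Jordan form J above.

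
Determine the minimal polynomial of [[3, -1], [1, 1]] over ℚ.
m_A(x) = (x - 2)^2

The characteristic polynomial factors as (x - 2)^2. The minimal polynomial is ∏(x - λ)^{k_λ} where k_λ is the size of the largest Jordan block at λ.

For λ = 2: rank(A - 2I) = 1, and the largest Jordan block has size 2 (the smallest k with rank((A - 2I)^k) = rank((A - 2I)^(k+1))).

So m_A(x) = (x - 2)^2.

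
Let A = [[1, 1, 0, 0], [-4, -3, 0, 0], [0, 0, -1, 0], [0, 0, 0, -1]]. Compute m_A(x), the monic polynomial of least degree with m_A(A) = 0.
m_A(x) = (x + 1)^2

The characteristic polynomial factors as (x + 1)^4. The minimal polynomial is ∏(x - λ)^{k_λ} where k_λ is the size of the largest Jordan block at λ.

For λ = -1: rank(A + I) = 1, and the largest Jordan block has size 2 (the smallest k with rank((A + I)^k) = rank((A + I)^(k+1))).

So m_A(x) = (x + 1)^2.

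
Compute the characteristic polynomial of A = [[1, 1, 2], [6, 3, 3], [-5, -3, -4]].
xI - A = [[x - 1, -1, -2], [-6, x - 3, -3], [5, 3, x + 4]].

Expanding det(xI - A) along the first row:
det(xI - A) = + (x - 1)·det([[x - 3, -3], [3, x + 4]]) - (-1)·det([[-6, -3], [5, x + 4]]) + (-2)·det([[-6, x - 3], [5, 3]]).

Evaluating gives χ_A(x) = x^3.

χ_A(x) = x^3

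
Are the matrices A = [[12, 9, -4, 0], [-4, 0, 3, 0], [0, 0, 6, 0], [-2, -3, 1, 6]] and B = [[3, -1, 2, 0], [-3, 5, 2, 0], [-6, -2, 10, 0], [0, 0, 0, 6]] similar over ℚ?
Both have characteristic polynomial (x - 6)^4, but the minimal polynomial of A is (x - 6)^3 while the minimal polynomial of B is (x - 6)^2. The minimal polynomial is a similarity invariant, so A and B are not similar.

No.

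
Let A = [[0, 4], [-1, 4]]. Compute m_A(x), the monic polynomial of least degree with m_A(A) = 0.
The characteristic polynomial factors as (x - 2)^2. The minimal polynomial is ∏(x - λ)^{k_λ} where k_λ is the size of the largest Jordan block at λ.

For λ = 2: rank(A - 2I) = 1, and the largest Jordan block has size 2 (the smallest k with rank((A - 2I)^k) = rank((A - 2I)^(k+1))).

So m_A(x) = (x - 2)^2.

m_A(x) = (x - 2)^2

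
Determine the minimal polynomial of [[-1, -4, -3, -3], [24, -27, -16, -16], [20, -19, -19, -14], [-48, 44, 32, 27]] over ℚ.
The characteristic polynomial factors as (x + 5)^4. The minimal polynomial is ∏(x - λ)^{k_λ} where k_λ is the size of the largest Jordan block at λ.

For λ = -5: rank(A + 5I) = 2, and the largest Jordan block has size 3 (the smallest k with rank((A + 5I)^k) = rank((A + 5I)^(k+1))).

So m_A(x) = (x + 5)^3.

m_A(x) = (x + 5)^3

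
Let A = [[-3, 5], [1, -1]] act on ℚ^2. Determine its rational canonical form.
The invariant factors of A (the non-unit diagonal entries of the Smith normal form of xI - A over ℚ[x]) are x^2 + 4x - 2, each dividing the next. The characteristic polynomial is their product, x^2 + 4x - 2.

The rational canonical form is the block-diagonal matrix of companion matrices C(f_i):
R = [[0, 2], [1, -4]].

Note the characteristic polynomial does not split into linear factors over ℚ, so A has no Jordan form over ℚ; the rational canonical form exists over any field.

R = [[0, 2], [1, -4]]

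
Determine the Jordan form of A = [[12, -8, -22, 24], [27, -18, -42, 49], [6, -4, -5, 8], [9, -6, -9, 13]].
The characteristic polynomial is det(xI - A) = x^2(x - 1)^2, so the eigenvalues are 0 (algebraic multiplicity 2), 1 (algebraic multiplicity 2).

For λ = 0: rank(A) = 2. The eigenspace has dimension 4 - 2 = 2, so there are 2 Jordan blocks; the rank sequence gives block sizes [1, 1].

For λ = 1: rank(A - I) = 3, rank((A - I)^2) = 2. The eigenspace has dimension 4 - 3 = 1, so there is 1 Jordan block; the rank sequence gives block sizes [2].

Assembling the blocks gives the Jordan form J above.

J = [[0, 0, 0, 0], [0, 0, 0, 0], [0, 0, 1, 1], [0, 0, 0, 1]]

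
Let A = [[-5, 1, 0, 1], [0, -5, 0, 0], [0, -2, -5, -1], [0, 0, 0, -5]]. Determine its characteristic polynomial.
xI - A = [[x + 5, -1, 0, -1], [0, x + 5, 0, 0], [0, 2, x + 5, 1], [0, 0, 0, x + 5]].

Expanding det(xI - A) along the first row:
det(xI - A) = + (x + 5)·det([[x + 5, 0, 0], [2, x + 5, 1], [0, 0, x + 5]]) - (-1)·det([[0, 0, 0], [0, x + 5, 1], [0, 0, x + 5]]) + (0)·det([[0, x + 5, 0], [0, 2, 1], [0, 0, x + 5]]) - (-1)·det([[0, x + 5, 0], [0, 2, x + 5], [0, 0, 0]]).

Evaluating gives χ_A(x) = x^4 + 20x^3 + 150x^2 + 500x + 625 = (x + 5)^4.

χ_A(x) = (x + 5)^4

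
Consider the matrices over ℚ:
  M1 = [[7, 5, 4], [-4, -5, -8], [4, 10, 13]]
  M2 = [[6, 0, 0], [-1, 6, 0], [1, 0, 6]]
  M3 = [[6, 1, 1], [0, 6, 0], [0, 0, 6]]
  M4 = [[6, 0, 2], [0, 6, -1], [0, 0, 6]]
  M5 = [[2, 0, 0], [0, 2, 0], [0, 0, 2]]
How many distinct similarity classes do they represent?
3 classes: {M1}, {M2, M3, M4}, {M5}

Characteristic polynomials: χ_{M1} = (x - 5)^3, χ_{M2} = (x - 6)^3, χ_{M3} = (x - 6)^3, χ_{M4} = (x - 6)^3, χ_{M5} = (x - 2)^3.

{M1}: invariant factors x - 5, (x - 5)^2.

{M2, M3, M4}: invariant factors x - 6, (x - 6)^2.

{M5}: invariant factors x - 2, x - 2, x - 2.

Matrices are similar if and only if their invariant-factor lists agree; the partition into similarity classes is {M1}, {M2, M3, M4}, {M5}.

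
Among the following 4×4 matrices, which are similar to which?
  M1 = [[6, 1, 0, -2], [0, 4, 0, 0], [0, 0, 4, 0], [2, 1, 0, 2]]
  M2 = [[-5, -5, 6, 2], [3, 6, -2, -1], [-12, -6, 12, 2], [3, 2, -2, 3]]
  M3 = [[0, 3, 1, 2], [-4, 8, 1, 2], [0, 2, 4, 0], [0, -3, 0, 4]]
2 classes: {M1}, {M2, M3}

Characteristic polynomials: χ_{M1} = (x - 4)^4, χ_{M2} = (x - 4)^4, χ_{M3} = (x - 4)^4.

{M1}: invariant factors x - 4, x - 4, (x - 4)^2.

{M2, M3}: invariant factors x - 4, (x - 4)^3.

Matrices are similar if and only if their invariant-factor lists agree; the partition into similarity classes is {M1}, {M2, M3}.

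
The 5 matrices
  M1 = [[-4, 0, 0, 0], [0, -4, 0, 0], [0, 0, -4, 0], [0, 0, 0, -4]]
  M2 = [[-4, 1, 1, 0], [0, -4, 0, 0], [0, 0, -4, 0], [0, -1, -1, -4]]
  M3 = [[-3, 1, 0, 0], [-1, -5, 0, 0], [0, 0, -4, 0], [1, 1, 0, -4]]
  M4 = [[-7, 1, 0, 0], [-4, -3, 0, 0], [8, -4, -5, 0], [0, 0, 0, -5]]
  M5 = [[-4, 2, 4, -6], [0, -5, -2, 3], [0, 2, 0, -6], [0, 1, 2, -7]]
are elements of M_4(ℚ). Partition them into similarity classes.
3 classes: {M1}, {M2, M3, M5}, {M4}

Characteristic polynomials: χ_{M1} = (x + 4)^4, χ_{M2} = (x + 4)^4, χ_{M3} = (x + 4)^4, χ_{M4} = (x + 5)^4, χ_{M5} = (x + 4)^4.

{M1}: invariant factors x + 4, x + 4, x + 4, x + 4.

{M2, M3, M5}: invariant factors x + 4, x + 4, (x + 4)^2.

{M4}: invariant factors x + 5, x + 5, (x + 5)^2.

Matrices are similar if and only if their invariant-factor lists agree; the partition into similarity classes is {M1}, {M2, M3, M5}, {M4}.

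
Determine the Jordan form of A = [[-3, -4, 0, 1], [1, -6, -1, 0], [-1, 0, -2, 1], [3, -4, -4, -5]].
The characteristic polynomial is det(xI - A) = (x + 4)^4, so the eigenvalues are -4 (algebraic multiplicity 4).

For λ = -4: rank(A + 4I) = 2, rank((A + 4I)^2) = 0. The eigenspace has dimension 4 - 2 = 2, so there are 2 Jordan blocks; the rank sequence gives block sizes [2, 2].

Assembling the blocks gives the Jordan form J above.

J = [[-4, 1, 0, 0], [0, -4, 0, 0], [0, 0, -4, 1], [0, 0, 0, -4]]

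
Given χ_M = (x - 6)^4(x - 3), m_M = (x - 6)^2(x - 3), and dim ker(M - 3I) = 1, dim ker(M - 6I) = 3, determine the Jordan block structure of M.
Jordan blocks: (3, 1), (6, 2), (6, 1), (6, 1)

λ = 3: algebraic multiplicity 1 (exponent in χ_M), largest block size 1 (exponent in m_M), 1 block (geometric multiplicity). This forces block sizes [1].
λ = 6: algebraic multiplicity 4 (exponent in χ_M), largest block size 2 (exponent in m_M), 3 blocks (geometric multiplicity). These force block sizes [2, 1, 1].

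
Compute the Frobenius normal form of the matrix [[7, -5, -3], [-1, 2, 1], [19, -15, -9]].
The invariant factors of A (the non-unit diagonal entries of the Smith normal form of xI - A over ℚ[x]) are x^3 + 2, each dividing the next. The characteristic polynomial is their product, x^3 + 2.

The rational canonical form is the block-diagonal matrix of companion matrices C(f_i):
R = [[0, 0, -2], [1, 0, 0], [0, 1, 0]].

Note the characteristic polynomial does not split into linear factors over ℚ, so A has no Jordan form over ℚ; the rational canonical form exists over any field.

R = [[0, 0, -2], [1, 0, 0], [0, 1, 0]]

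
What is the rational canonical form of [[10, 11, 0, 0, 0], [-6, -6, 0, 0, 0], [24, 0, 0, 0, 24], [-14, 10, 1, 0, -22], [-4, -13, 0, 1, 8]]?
The invariant factors of A (the non-unit diagonal entries of the Smith normal form of xI - A over ℚ[x]) are x^2 - 4x + 6, (x - 4)(x^2 - 4x + 6), each dividing the next. The characteristic polynomial is their product, (x - 4)(x^2 - 4x + 6)^2.

The rational canonical form is the block-diagonal matrix of companion matrices C(f_i):
R = [[0, -6, 0, 0, 0], [1, 4, 0, 0, 0], [0, 0, 0, 0, 24], [0, 0, 1, 0, -22], [0, 0, 0, 1, 8]].

Note the characteristic polynomial does not split into linear factors over ℚ, so A has no Jordan form over ℚ; the rational canonical form exists over any field.

R = [[0, -6, 0, 0, 0], [1, 4, 0, 0, 0], [0, 0, 0, 0, 24], [0, 0, 1, 0, -22], [0, 0, 0, 1, 8]]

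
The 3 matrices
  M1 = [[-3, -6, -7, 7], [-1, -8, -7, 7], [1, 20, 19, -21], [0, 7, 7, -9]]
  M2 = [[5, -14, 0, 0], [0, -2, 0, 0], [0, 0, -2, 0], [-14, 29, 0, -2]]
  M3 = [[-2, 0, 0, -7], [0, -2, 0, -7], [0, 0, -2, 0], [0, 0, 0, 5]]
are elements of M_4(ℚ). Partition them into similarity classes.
2 classes: {M1, M2}, {M3}

Characteristic polynomials: χ_{M1} = (x - 5)(x + 2)^3, χ_{M2} = (x - 5)(x + 2)^3, χ_{M3} = (x - 5)(x + 2)^3.

{M1, M2}: invariant factors x + 2, (x - 5)(x + 2)^2.

{M3}: invariant factors x + 2, x + 2, (x - 5)(x + 2).

Matrices are similar if and only if their invariant-factor lists agree; the partition into similarity classes is {M1, M2}, {M3}.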